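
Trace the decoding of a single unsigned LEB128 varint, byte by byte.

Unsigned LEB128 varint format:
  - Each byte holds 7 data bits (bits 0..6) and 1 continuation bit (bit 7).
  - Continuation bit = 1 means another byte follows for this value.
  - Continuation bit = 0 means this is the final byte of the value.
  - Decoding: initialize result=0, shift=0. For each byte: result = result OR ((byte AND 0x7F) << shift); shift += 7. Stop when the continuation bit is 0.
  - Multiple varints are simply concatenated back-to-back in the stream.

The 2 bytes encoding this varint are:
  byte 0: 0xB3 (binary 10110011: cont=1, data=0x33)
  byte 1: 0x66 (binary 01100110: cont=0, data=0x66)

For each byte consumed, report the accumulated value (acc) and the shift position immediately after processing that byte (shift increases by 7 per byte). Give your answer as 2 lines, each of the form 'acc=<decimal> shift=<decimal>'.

Answer: acc=51 shift=7
acc=13107 shift=14

Derivation:
byte 0=0xB3: payload=0x33=51, contrib = 51<<0 = 51; acc -> 51, shift -> 7
byte 1=0x66: payload=0x66=102, contrib = 102<<7 = 13056; acc -> 13107, shift -> 14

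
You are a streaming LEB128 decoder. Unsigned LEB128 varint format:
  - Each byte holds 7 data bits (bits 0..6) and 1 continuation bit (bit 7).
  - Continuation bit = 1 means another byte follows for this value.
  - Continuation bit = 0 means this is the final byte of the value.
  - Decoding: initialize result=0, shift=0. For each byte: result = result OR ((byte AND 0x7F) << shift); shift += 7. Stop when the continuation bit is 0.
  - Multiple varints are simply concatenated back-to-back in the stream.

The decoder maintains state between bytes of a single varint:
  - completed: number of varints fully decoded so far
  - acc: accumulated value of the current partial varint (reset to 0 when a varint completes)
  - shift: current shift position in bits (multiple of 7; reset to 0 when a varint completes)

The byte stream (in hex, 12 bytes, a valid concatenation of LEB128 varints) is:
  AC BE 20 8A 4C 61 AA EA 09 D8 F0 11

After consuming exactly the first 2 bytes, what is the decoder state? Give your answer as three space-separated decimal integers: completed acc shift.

byte[0]=0xAC cont=1 payload=0x2C: acc |= 44<<0 -> completed=0 acc=44 shift=7
byte[1]=0xBE cont=1 payload=0x3E: acc |= 62<<7 -> completed=0 acc=7980 shift=14

Answer: 0 7980 14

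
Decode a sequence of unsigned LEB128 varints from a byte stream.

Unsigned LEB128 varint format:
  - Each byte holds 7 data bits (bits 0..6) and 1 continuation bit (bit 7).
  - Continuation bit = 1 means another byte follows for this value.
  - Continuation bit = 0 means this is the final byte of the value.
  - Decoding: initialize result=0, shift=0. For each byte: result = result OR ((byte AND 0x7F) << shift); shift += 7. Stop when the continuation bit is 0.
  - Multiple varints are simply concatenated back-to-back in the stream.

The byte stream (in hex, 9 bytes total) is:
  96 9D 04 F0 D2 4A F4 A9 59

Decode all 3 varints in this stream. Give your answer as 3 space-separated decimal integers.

Answer: 69270 1223024 1463540

Derivation:
  byte[0]=0x96 cont=1 payload=0x16=22: acc |= 22<<0 -> acc=22 shift=7
  byte[1]=0x9D cont=1 payload=0x1D=29: acc |= 29<<7 -> acc=3734 shift=14
  byte[2]=0x04 cont=0 payload=0x04=4: acc |= 4<<14 -> acc=69270 shift=21 [end]
Varint 1: bytes[0:3] = 96 9D 04 -> value 69270 (3 byte(s))
  byte[3]=0xF0 cont=1 payload=0x70=112: acc |= 112<<0 -> acc=112 shift=7
  byte[4]=0xD2 cont=1 payload=0x52=82: acc |= 82<<7 -> acc=10608 shift=14
  byte[5]=0x4A cont=0 payload=0x4A=74: acc |= 74<<14 -> acc=1223024 shift=21 [end]
Varint 2: bytes[3:6] = F0 D2 4A -> value 1223024 (3 byte(s))
  byte[6]=0xF4 cont=1 payload=0x74=116: acc |= 116<<0 -> acc=116 shift=7
  byte[7]=0xA9 cont=1 payload=0x29=41: acc |= 41<<7 -> acc=5364 shift=14
  byte[8]=0x59 cont=0 payload=0x59=89: acc |= 89<<14 -> acc=1463540 shift=21 [end]
Varint 3: bytes[6:9] = F4 A9 59 -> value 1463540 (3 byte(s))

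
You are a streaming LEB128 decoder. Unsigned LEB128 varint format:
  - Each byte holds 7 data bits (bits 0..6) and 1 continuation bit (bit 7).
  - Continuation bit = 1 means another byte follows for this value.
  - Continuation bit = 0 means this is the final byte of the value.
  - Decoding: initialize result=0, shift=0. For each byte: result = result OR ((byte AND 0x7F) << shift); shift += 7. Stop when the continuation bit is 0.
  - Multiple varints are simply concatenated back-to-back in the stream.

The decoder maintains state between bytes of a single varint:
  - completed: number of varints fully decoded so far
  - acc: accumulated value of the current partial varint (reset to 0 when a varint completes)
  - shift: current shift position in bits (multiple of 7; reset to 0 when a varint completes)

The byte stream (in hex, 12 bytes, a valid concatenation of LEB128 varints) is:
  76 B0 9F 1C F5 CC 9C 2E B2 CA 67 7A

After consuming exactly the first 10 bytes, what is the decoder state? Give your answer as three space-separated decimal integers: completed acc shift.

Answer: 3 9522 14

Derivation:
byte[0]=0x76 cont=0 payload=0x76: varint #1 complete (value=118); reset -> completed=1 acc=0 shift=0
byte[1]=0xB0 cont=1 payload=0x30: acc |= 48<<0 -> completed=1 acc=48 shift=7
byte[2]=0x9F cont=1 payload=0x1F: acc |= 31<<7 -> completed=1 acc=4016 shift=14
byte[3]=0x1C cont=0 payload=0x1C: varint #2 complete (value=462768); reset -> completed=2 acc=0 shift=0
byte[4]=0xF5 cont=1 payload=0x75: acc |= 117<<0 -> completed=2 acc=117 shift=7
byte[5]=0xCC cont=1 payload=0x4C: acc |= 76<<7 -> completed=2 acc=9845 shift=14
byte[6]=0x9C cont=1 payload=0x1C: acc |= 28<<14 -> completed=2 acc=468597 shift=21
byte[7]=0x2E cont=0 payload=0x2E: varint #3 complete (value=96937589); reset -> completed=3 acc=0 shift=0
byte[8]=0xB2 cont=1 payload=0x32: acc |= 50<<0 -> completed=3 acc=50 shift=7
byte[9]=0xCA cont=1 payload=0x4A: acc |= 74<<7 -> completed=3 acc=9522 shift=14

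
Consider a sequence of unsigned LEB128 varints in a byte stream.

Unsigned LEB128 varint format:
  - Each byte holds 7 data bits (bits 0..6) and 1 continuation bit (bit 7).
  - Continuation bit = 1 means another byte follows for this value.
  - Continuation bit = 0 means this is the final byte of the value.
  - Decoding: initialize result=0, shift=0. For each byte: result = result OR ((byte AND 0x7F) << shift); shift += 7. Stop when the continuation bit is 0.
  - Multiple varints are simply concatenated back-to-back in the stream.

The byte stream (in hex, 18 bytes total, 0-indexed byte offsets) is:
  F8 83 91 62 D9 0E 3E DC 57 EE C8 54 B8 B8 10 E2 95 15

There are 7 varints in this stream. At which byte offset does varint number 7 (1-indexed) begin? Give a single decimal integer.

  byte[0]=0xF8 cont=1 payload=0x78=120: acc |= 120<<0 -> acc=120 shift=7
  byte[1]=0x83 cont=1 payload=0x03=3: acc |= 3<<7 -> acc=504 shift=14
  byte[2]=0x91 cont=1 payload=0x11=17: acc |= 17<<14 -> acc=279032 shift=21
  byte[3]=0x62 cont=0 payload=0x62=98: acc |= 98<<21 -> acc=205799928 shift=28 [end]
Varint 1: bytes[0:4] = F8 83 91 62 -> value 205799928 (4 byte(s))
  byte[4]=0xD9 cont=1 payload=0x59=89: acc |= 89<<0 -> acc=89 shift=7
  byte[5]=0x0E cont=0 payload=0x0E=14: acc |= 14<<7 -> acc=1881 shift=14 [end]
Varint 2: bytes[4:6] = D9 0E -> value 1881 (2 byte(s))
  byte[6]=0x3E cont=0 payload=0x3E=62: acc |= 62<<0 -> acc=62 shift=7 [end]
Varint 3: bytes[6:7] = 3E -> value 62 (1 byte(s))
  byte[7]=0xDC cont=1 payload=0x5C=92: acc |= 92<<0 -> acc=92 shift=7
  byte[8]=0x57 cont=0 payload=0x57=87: acc |= 87<<7 -> acc=11228 shift=14 [end]
Varint 4: bytes[7:9] = DC 57 -> value 11228 (2 byte(s))
  byte[9]=0xEE cont=1 payload=0x6E=110: acc |= 110<<0 -> acc=110 shift=7
  byte[10]=0xC8 cont=1 payload=0x48=72: acc |= 72<<7 -> acc=9326 shift=14
  byte[11]=0x54 cont=0 payload=0x54=84: acc |= 84<<14 -> acc=1385582 shift=21 [end]
Varint 5: bytes[9:12] = EE C8 54 -> value 1385582 (3 byte(s))
  byte[12]=0xB8 cont=1 payload=0x38=56: acc |= 56<<0 -> acc=56 shift=7
  byte[13]=0xB8 cont=1 payload=0x38=56: acc |= 56<<7 -> acc=7224 shift=14
  byte[14]=0x10 cont=0 payload=0x10=16: acc |= 16<<14 -> acc=269368 shift=21 [end]
Varint 6: bytes[12:15] = B8 B8 10 -> value 269368 (3 byte(s))
  byte[15]=0xE2 cont=1 payload=0x62=98: acc |= 98<<0 -> acc=98 shift=7
  byte[16]=0x95 cont=1 payload=0x15=21: acc |= 21<<7 -> acc=2786 shift=14
  byte[17]=0x15 cont=0 payload=0x15=21: acc |= 21<<14 -> acc=346850 shift=21 [end]
Varint 7: bytes[15:18] = E2 95 15 -> value 346850 (3 byte(s))

Answer: 15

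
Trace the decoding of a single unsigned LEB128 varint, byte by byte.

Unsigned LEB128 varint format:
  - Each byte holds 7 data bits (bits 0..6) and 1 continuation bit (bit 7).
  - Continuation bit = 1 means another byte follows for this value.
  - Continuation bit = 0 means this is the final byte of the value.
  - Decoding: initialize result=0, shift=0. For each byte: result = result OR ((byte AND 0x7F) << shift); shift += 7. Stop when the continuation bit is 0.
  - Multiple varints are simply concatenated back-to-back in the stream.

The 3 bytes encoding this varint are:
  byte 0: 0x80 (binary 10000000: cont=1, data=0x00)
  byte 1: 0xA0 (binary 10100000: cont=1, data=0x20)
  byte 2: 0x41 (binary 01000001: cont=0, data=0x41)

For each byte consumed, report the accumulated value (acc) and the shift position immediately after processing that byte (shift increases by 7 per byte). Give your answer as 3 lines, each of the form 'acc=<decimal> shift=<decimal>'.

byte 0=0x80: payload=0x00=0, contrib = 0<<0 = 0; acc -> 0, shift -> 7
byte 1=0xA0: payload=0x20=32, contrib = 32<<7 = 4096; acc -> 4096, shift -> 14
byte 2=0x41: payload=0x41=65, contrib = 65<<14 = 1064960; acc -> 1069056, shift -> 21

Answer: acc=0 shift=7
acc=4096 shift=14
acc=1069056 shift=21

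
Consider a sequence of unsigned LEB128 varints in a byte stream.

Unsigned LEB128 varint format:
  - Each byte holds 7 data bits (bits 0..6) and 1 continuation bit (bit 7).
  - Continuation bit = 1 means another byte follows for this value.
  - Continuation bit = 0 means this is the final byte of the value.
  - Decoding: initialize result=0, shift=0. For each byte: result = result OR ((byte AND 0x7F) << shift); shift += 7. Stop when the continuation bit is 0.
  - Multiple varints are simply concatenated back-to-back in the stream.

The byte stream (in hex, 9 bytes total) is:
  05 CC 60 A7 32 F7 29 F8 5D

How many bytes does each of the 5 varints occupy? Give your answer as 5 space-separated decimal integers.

  byte[0]=0x05 cont=0 payload=0x05=5: acc |= 5<<0 -> acc=5 shift=7 [end]
Varint 1: bytes[0:1] = 05 -> value 5 (1 byte(s))
  byte[1]=0xCC cont=1 payload=0x4C=76: acc |= 76<<0 -> acc=76 shift=7
  byte[2]=0x60 cont=0 payload=0x60=96: acc |= 96<<7 -> acc=12364 shift=14 [end]
Varint 2: bytes[1:3] = CC 60 -> value 12364 (2 byte(s))
  byte[3]=0xA7 cont=1 payload=0x27=39: acc |= 39<<0 -> acc=39 shift=7
  byte[4]=0x32 cont=0 payload=0x32=50: acc |= 50<<7 -> acc=6439 shift=14 [end]
Varint 3: bytes[3:5] = A7 32 -> value 6439 (2 byte(s))
  byte[5]=0xF7 cont=1 payload=0x77=119: acc |= 119<<0 -> acc=119 shift=7
  byte[6]=0x29 cont=0 payload=0x29=41: acc |= 41<<7 -> acc=5367 shift=14 [end]
Varint 4: bytes[5:7] = F7 29 -> value 5367 (2 byte(s))
  byte[7]=0xF8 cont=1 payload=0x78=120: acc |= 120<<0 -> acc=120 shift=7
  byte[8]=0x5D cont=0 payload=0x5D=93: acc |= 93<<7 -> acc=12024 shift=14 [end]
Varint 5: bytes[7:9] = F8 5D -> value 12024 (2 byte(s))

Answer: 1 2 2 2 2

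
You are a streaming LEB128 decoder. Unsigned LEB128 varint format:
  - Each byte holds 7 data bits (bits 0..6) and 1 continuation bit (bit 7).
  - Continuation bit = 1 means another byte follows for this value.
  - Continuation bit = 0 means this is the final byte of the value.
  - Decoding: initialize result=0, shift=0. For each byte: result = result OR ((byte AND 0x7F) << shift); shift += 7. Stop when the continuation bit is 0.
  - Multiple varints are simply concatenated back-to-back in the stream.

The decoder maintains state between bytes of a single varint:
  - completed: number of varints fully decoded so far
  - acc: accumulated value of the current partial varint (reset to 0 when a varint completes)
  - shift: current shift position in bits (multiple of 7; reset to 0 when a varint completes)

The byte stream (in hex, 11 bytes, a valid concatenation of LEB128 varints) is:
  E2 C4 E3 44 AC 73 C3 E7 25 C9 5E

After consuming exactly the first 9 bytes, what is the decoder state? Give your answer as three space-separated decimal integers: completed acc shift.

byte[0]=0xE2 cont=1 payload=0x62: acc |= 98<<0 -> completed=0 acc=98 shift=7
byte[1]=0xC4 cont=1 payload=0x44: acc |= 68<<7 -> completed=0 acc=8802 shift=14
byte[2]=0xE3 cont=1 payload=0x63: acc |= 99<<14 -> completed=0 acc=1630818 shift=21
byte[3]=0x44 cont=0 payload=0x44: varint #1 complete (value=144237154); reset -> completed=1 acc=0 shift=0
byte[4]=0xAC cont=1 payload=0x2C: acc |= 44<<0 -> completed=1 acc=44 shift=7
byte[5]=0x73 cont=0 payload=0x73: varint #2 complete (value=14764); reset -> completed=2 acc=0 shift=0
byte[6]=0xC3 cont=1 payload=0x43: acc |= 67<<0 -> completed=2 acc=67 shift=7
byte[7]=0xE7 cont=1 payload=0x67: acc |= 103<<7 -> completed=2 acc=13251 shift=14
byte[8]=0x25 cont=0 payload=0x25: varint #3 complete (value=619459); reset -> completed=3 acc=0 shift=0

Answer: 3 0 0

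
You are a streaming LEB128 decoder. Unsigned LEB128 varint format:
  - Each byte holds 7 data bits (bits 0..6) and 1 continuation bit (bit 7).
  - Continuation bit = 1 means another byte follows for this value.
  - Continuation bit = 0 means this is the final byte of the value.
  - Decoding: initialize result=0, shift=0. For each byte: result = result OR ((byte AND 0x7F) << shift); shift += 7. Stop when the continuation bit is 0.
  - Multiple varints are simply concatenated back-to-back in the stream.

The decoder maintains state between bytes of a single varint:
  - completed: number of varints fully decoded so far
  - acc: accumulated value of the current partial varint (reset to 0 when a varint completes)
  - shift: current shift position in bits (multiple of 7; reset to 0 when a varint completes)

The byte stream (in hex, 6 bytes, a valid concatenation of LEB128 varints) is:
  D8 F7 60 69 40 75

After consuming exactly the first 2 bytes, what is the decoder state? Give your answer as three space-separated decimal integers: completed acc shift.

byte[0]=0xD8 cont=1 payload=0x58: acc |= 88<<0 -> completed=0 acc=88 shift=7
byte[1]=0xF7 cont=1 payload=0x77: acc |= 119<<7 -> completed=0 acc=15320 shift=14

Answer: 0 15320 14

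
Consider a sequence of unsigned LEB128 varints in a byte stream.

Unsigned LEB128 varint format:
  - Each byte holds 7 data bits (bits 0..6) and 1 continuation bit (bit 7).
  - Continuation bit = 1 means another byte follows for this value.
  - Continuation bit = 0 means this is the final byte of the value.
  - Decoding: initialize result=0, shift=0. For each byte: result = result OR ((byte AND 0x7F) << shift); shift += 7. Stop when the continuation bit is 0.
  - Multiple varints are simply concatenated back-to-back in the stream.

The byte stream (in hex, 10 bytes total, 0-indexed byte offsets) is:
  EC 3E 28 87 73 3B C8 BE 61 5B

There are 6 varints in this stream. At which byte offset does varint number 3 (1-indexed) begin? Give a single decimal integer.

Answer: 3

Derivation:
  byte[0]=0xEC cont=1 payload=0x6C=108: acc |= 108<<0 -> acc=108 shift=7
  byte[1]=0x3E cont=0 payload=0x3E=62: acc |= 62<<7 -> acc=8044 shift=14 [end]
Varint 1: bytes[0:2] = EC 3E -> value 8044 (2 byte(s))
  byte[2]=0x28 cont=0 payload=0x28=40: acc |= 40<<0 -> acc=40 shift=7 [end]
Varint 2: bytes[2:3] = 28 -> value 40 (1 byte(s))
  byte[3]=0x87 cont=1 payload=0x07=7: acc |= 7<<0 -> acc=7 shift=7
  byte[4]=0x73 cont=0 payload=0x73=115: acc |= 115<<7 -> acc=14727 shift=14 [end]
Varint 3: bytes[3:5] = 87 73 -> value 14727 (2 byte(s))
  byte[5]=0x3B cont=0 payload=0x3B=59: acc |= 59<<0 -> acc=59 shift=7 [end]
Varint 4: bytes[5:6] = 3B -> value 59 (1 byte(s))
  byte[6]=0xC8 cont=1 payload=0x48=72: acc |= 72<<0 -> acc=72 shift=7
  byte[7]=0xBE cont=1 payload=0x3E=62: acc |= 62<<7 -> acc=8008 shift=14
  byte[8]=0x61 cont=0 payload=0x61=97: acc |= 97<<14 -> acc=1597256 shift=21 [end]
Varint 5: bytes[6:9] = C8 BE 61 -> value 1597256 (3 byte(s))
  byte[9]=0x5B cont=0 payload=0x5B=91: acc |= 91<<0 -> acc=91 shift=7 [end]
Varint 6: bytes[9:10] = 5B -> value 91 (1 byte(s))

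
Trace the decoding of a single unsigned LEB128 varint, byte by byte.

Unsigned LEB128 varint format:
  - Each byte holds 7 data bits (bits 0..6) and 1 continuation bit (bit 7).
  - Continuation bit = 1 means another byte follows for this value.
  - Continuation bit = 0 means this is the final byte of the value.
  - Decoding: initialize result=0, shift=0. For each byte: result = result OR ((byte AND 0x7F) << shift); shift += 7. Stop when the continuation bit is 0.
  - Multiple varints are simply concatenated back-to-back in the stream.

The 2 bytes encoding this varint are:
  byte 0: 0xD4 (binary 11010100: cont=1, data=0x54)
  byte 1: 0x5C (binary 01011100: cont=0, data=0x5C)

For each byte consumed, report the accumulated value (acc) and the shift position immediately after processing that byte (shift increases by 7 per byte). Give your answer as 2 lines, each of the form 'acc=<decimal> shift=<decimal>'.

Answer: acc=84 shift=7
acc=11860 shift=14

Derivation:
byte 0=0xD4: payload=0x54=84, contrib = 84<<0 = 84; acc -> 84, shift -> 7
byte 1=0x5C: payload=0x5C=92, contrib = 92<<7 = 11776; acc -> 11860, shift -> 14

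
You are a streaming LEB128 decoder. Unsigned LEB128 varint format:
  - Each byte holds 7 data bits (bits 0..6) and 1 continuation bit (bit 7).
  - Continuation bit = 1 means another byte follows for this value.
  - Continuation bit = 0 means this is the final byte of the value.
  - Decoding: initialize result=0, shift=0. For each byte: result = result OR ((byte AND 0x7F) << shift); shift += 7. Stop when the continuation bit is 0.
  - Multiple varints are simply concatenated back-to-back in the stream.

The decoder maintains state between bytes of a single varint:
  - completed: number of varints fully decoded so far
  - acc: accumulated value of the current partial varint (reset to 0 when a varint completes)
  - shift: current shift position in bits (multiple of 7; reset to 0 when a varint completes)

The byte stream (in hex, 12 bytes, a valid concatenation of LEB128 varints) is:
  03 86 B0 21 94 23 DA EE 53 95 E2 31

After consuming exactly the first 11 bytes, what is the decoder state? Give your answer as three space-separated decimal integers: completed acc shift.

byte[0]=0x03 cont=0 payload=0x03: varint #1 complete (value=3); reset -> completed=1 acc=0 shift=0
byte[1]=0x86 cont=1 payload=0x06: acc |= 6<<0 -> completed=1 acc=6 shift=7
byte[2]=0xB0 cont=1 payload=0x30: acc |= 48<<7 -> completed=1 acc=6150 shift=14
byte[3]=0x21 cont=0 payload=0x21: varint #2 complete (value=546822); reset -> completed=2 acc=0 shift=0
byte[4]=0x94 cont=1 payload=0x14: acc |= 20<<0 -> completed=2 acc=20 shift=7
byte[5]=0x23 cont=0 payload=0x23: varint #3 complete (value=4500); reset -> completed=3 acc=0 shift=0
byte[6]=0xDA cont=1 payload=0x5A: acc |= 90<<0 -> completed=3 acc=90 shift=7
byte[7]=0xEE cont=1 payload=0x6E: acc |= 110<<7 -> completed=3 acc=14170 shift=14
byte[8]=0x53 cont=0 payload=0x53: varint #4 complete (value=1374042); reset -> completed=4 acc=0 shift=0
byte[9]=0x95 cont=1 payload=0x15: acc |= 21<<0 -> completed=4 acc=21 shift=7
byte[10]=0xE2 cont=1 payload=0x62: acc |= 98<<7 -> completed=4 acc=12565 shift=14

Answer: 4 12565 14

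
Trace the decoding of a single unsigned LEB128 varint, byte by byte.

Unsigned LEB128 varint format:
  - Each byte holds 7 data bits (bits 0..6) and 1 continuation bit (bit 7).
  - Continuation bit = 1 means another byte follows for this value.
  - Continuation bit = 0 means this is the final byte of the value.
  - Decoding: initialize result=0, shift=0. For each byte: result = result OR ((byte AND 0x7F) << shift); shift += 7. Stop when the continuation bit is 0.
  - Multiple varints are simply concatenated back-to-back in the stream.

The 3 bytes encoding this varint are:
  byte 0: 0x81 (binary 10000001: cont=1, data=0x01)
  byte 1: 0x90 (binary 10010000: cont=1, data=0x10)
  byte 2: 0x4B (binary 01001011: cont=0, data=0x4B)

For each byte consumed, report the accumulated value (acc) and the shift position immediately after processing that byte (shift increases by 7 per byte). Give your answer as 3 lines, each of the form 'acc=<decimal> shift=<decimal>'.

Answer: acc=1 shift=7
acc=2049 shift=14
acc=1230849 shift=21

Derivation:
byte 0=0x81: payload=0x01=1, contrib = 1<<0 = 1; acc -> 1, shift -> 7
byte 1=0x90: payload=0x10=16, contrib = 16<<7 = 2048; acc -> 2049, shift -> 14
byte 2=0x4B: payload=0x4B=75, contrib = 75<<14 = 1228800; acc -> 1230849, shift -> 21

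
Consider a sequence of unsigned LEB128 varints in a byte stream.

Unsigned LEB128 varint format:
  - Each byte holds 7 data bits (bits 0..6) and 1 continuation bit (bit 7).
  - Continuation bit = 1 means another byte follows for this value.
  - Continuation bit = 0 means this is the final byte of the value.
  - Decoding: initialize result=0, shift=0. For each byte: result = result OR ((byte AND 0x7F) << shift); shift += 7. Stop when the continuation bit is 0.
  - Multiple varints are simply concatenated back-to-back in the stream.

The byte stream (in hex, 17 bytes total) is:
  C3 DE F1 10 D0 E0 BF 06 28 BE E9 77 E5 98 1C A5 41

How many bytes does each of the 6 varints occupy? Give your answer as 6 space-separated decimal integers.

  byte[0]=0xC3 cont=1 payload=0x43=67: acc |= 67<<0 -> acc=67 shift=7
  byte[1]=0xDE cont=1 payload=0x5E=94: acc |= 94<<7 -> acc=12099 shift=14
  byte[2]=0xF1 cont=1 payload=0x71=113: acc |= 113<<14 -> acc=1863491 shift=21
  byte[3]=0x10 cont=0 payload=0x10=16: acc |= 16<<21 -> acc=35417923 shift=28 [end]
Varint 1: bytes[0:4] = C3 DE F1 10 -> value 35417923 (4 byte(s))
  byte[4]=0xD0 cont=1 payload=0x50=80: acc |= 80<<0 -> acc=80 shift=7
  byte[5]=0xE0 cont=1 payload=0x60=96: acc |= 96<<7 -> acc=12368 shift=14
  byte[6]=0xBF cont=1 payload=0x3F=63: acc |= 63<<14 -> acc=1044560 shift=21
  byte[7]=0x06 cont=0 payload=0x06=6: acc |= 6<<21 -> acc=13627472 shift=28 [end]
Varint 2: bytes[4:8] = D0 E0 BF 06 -> value 13627472 (4 byte(s))
  byte[8]=0x28 cont=0 payload=0x28=40: acc |= 40<<0 -> acc=40 shift=7 [end]
Varint 3: bytes[8:9] = 28 -> value 40 (1 byte(s))
  byte[9]=0xBE cont=1 payload=0x3E=62: acc |= 62<<0 -> acc=62 shift=7
  byte[10]=0xE9 cont=1 payload=0x69=105: acc |= 105<<7 -> acc=13502 shift=14
  byte[11]=0x77 cont=0 payload=0x77=119: acc |= 119<<14 -> acc=1963198 shift=21 [end]
Varint 4: bytes[9:12] = BE E9 77 -> value 1963198 (3 byte(s))
  byte[12]=0xE5 cont=1 payload=0x65=101: acc |= 101<<0 -> acc=101 shift=7
  byte[13]=0x98 cont=1 payload=0x18=24: acc |= 24<<7 -> acc=3173 shift=14
  byte[14]=0x1C cont=0 payload=0x1C=28: acc |= 28<<14 -> acc=461925 shift=21 [end]
Varint 5: bytes[12:15] = E5 98 1C -> value 461925 (3 byte(s))
  byte[15]=0xA5 cont=1 payload=0x25=37: acc |= 37<<0 -> acc=37 shift=7
  byte[16]=0x41 cont=0 payload=0x41=65: acc |= 65<<7 -> acc=8357 shift=14 [end]
Varint 6: bytes[15:17] = A5 41 -> value 8357 (2 byte(s))

Answer: 4 4 1 3 3 2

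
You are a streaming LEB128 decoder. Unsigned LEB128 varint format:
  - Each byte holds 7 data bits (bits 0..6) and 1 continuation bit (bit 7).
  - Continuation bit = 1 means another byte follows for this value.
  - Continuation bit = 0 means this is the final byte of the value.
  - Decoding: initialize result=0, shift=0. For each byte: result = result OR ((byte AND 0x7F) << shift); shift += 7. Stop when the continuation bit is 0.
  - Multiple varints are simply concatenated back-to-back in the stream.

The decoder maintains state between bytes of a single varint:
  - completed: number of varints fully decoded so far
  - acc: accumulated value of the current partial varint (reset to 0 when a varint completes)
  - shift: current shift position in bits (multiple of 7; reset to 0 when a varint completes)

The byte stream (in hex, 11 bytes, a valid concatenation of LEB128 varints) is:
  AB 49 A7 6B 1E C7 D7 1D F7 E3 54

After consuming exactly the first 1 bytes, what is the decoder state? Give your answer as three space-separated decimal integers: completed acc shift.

Answer: 0 43 7

Derivation:
byte[0]=0xAB cont=1 payload=0x2B: acc |= 43<<0 -> completed=0 acc=43 shift=7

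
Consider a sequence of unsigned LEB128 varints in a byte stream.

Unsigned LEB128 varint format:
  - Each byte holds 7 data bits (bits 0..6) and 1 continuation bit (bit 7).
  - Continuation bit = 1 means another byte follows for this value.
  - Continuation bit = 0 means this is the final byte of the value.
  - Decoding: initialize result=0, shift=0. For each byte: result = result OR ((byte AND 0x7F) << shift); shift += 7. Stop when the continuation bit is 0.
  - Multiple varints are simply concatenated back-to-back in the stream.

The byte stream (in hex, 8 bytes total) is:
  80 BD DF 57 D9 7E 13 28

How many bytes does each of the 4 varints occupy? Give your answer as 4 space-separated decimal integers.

Answer: 4 2 1 1

Derivation:
  byte[0]=0x80 cont=1 payload=0x00=0: acc |= 0<<0 -> acc=0 shift=7
  byte[1]=0xBD cont=1 payload=0x3D=61: acc |= 61<<7 -> acc=7808 shift=14
  byte[2]=0xDF cont=1 payload=0x5F=95: acc |= 95<<14 -> acc=1564288 shift=21
  byte[3]=0x57 cont=0 payload=0x57=87: acc |= 87<<21 -> acc=184016512 shift=28 [end]
Varint 1: bytes[0:4] = 80 BD DF 57 -> value 184016512 (4 byte(s))
  byte[4]=0xD9 cont=1 payload=0x59=89: acc |= 89<<0 -> acc=89 shift=7
  byte[5]=0x7E cont=0 payload=0x7E=126: acc |= 126<<7 -> acc=16217 shift=14 [end]
Varint 2: bytes[4:6] = D9 7E -> value 16217 (2 byte(s))
  byte[6]=0x13 cont=0 payload=0x13=19: acc |= 19<<0 -> acc=19 shift=7 [end]
Varint 3: bytes[6:7] = 13 -> value 19 (1 byte(s))
  byte[7]=0x28 cont=0 payload=0x28=40: acc |= 40<<0 -> acc=40 shift=7 [end]
Varint 4: bytes[7:8] = 28 -> value 40 (1 byte(s))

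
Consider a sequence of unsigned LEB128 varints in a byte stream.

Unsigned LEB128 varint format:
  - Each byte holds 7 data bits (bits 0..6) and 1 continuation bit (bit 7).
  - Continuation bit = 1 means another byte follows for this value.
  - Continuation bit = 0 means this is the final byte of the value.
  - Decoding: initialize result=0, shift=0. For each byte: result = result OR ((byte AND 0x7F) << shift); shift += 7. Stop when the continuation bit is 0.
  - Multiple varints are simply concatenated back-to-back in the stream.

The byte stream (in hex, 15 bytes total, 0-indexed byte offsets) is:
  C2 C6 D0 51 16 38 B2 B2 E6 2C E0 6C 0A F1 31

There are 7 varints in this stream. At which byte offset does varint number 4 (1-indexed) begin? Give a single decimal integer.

Answer: 6

Derivation:
  byte[0]=0xC2 cont=1 payload=0x42=66: acc |= 66<<0 -> acc=66 shift=7
  byte[1]=0xC6 cont=1 payload=0x46=70: acc |= 70<<7 -> acc=9026 shift=14
  byte[2]=0xD0 cont=1 payload=0x50=80: acc |= 80<<14 -> acc=1319746 shift=21
  byte[3]=0x51 cont=0 payload=0x51=81: acc |= 81<<21 -> acc=171189058 shift=28 [end]
Varint 1: bytes[0:4] = C2 C6 D0 51 -> value 171189058 (4 byte(s))
  byte[4]=0x16 cont=0 payload=0x16=22: acc |= 22<<0 -> acc=22 shift=7 [end]
Varint 2: bytes[4:5] = 16 -> value 22 (1 byte(s))
  byte[5]=0x38 cont=0 payload=0x38=56: acc |= 56<<0 -> acc=56 shift=7 [end]
Varint 3: bytes[5:6] = 38 -> value 56 (1 byte(s))
  byte[6]=0xB2 cont=1 payload=0x32=50: acc |= 50<<0 -> acc=50 shift=7
  byte[7]=0xB2 cont=1 payload=0x32=50: acc |= 50<<7 -> acc=6450 shift=14
  byte[8]=0xE6 cont=1 payload=0x66=102: acc |= 102<<14 -> acc=1677618 shift=21
  byte[9]=0x2C cont=0 payload=0x2C=44: acc |= 44<<21 -> acc=93952306 shift=28 [end]
Varint 4: bytes[6:10] = B2 B2 E6 2C -> value 93952306 (4 byte(s))
  byte[10]=0xE0 cont=1 payload=0x60=96: acc |= 96<<0 -> acc=96 shift=7
  byte[11]=0x6C cont=0 payload=0x6C=108: acc |= 108<<7 -> acc=13920 shift=14 [end]
Varint 5: bytes[10:12] = E0 6C -> value 13920 (2 byte(s))
  byte[12]=0x0A cont=0 payload=0x0A=10: acc |= 10<<0 -> acc=10 shift=7 [end]
Varint 6: bytes[12:13] = 0A -> value 10 (1 byte(s))
  byte[13]=0xF1 cont=1 payload=0x71=113: acc |= 113<<0 -> acc=113 shift=7
  byte[14]=0x31 cont=0 payload=0x31=49: acc |= 49<<7 -> acc=6385 shift=14 [end]
Varint 7: bytes[13:15] = F1 31 -> value 6385 (2 byte(s))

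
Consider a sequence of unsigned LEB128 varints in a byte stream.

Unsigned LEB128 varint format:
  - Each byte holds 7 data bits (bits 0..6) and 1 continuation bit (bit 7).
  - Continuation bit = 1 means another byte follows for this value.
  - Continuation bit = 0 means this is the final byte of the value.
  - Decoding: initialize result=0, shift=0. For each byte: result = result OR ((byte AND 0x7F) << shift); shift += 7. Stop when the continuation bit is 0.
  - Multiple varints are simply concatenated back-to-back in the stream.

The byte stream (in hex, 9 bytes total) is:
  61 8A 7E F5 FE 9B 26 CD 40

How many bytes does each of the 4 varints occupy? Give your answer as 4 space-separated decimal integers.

Answer: 1 2 4 2

Derivation:
  byte[0]=0x61 cont=0 payload=0x61=97: acc |= 97<<0 -> acc=97 shift=7 [end]
Varint 1: bytes[0:1] = 61 -> value 97 (1 byte(s))
  byte[1]=0x8A cont=1 payload=0x0A=10: acc |= 10<<0 -> acc=10 shift=7
  byte[2]=0x7E cont=0 payload=0x7E=126: acc |= 126<<7 -> acc=16138 shift=14 [end]
Varint 2: bytes[1:3] = 8A 7E -> value 16138 (2 byte(s))
  byte[3]=0xF5 cont=1 payload=0x75=117: acc |= 117<<0 -> acc=117 shift=7
  byte[4]=0xFE cont=1 payload=0x7E=126: acc |= 126<<7 -> acc=16245 shift=14
  byte[5]=0x9B cont=1 payload=0x1B=27: acc |= 27<<14 -> acc=458613 shift=21
  byte[6]=0x26 cont=0 payload=0x26=38: acc |= 38<<21 -> acc=80150389 shift=28 [end]
Varint 3: bytes[3:7] = F5 FE 9B 26 -> value 80150389 (4 byte(s))
  byte[7]=0xCD cont=1 payload=0x4D=77: acc |= 77<<0 -> acc=77 shift=7
  byte[8]=0x40 cont=0 payload=0x40=64: acc |= 64<<7 -> acc=8269 shift=14 [end]
Varint 4: bytes[7:9] = CD 40 -> value 8269 (2 byte(s))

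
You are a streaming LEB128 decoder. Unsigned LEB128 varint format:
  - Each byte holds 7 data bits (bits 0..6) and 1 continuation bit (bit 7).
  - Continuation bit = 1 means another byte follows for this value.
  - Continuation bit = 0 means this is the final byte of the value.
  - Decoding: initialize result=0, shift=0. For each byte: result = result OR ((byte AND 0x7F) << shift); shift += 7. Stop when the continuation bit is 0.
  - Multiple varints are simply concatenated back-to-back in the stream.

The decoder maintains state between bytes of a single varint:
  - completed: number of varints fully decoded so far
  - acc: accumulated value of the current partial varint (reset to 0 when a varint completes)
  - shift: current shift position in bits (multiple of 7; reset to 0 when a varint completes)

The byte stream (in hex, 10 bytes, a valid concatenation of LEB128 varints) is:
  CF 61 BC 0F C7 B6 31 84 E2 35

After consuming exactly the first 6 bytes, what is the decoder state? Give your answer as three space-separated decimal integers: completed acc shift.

Answer: 2 6983 14

Derivation:
byte[0]=0xCF cont=1 payload=0x4F: acc |= 79<<0 -> completed=0 acc=79 shift=7
byte[1]=0x61 cont=0 payload=0x61: varint #1 complete (value=12495); reset -> completed=1 acc=0 shift=0
byte[2]=0xBC cont=1 payload=0x3C: acc |= 60<<0 -> completed=1 acc=60 shift=7
byte[3]=0x0F cont=0 payload=0x0F: varint #2 complete (value=1980); reset -> completed=2 acc=0 shift=0
byte[4]=0xC7 cont=1 payload=0x47: acc |= 71<<0 -> completed=2 acc=71 shift=7
byte[5]=0xB6 cont=1 payload=0x36: acc |= 54<<7 -> completed=2 acc=6983 shift=14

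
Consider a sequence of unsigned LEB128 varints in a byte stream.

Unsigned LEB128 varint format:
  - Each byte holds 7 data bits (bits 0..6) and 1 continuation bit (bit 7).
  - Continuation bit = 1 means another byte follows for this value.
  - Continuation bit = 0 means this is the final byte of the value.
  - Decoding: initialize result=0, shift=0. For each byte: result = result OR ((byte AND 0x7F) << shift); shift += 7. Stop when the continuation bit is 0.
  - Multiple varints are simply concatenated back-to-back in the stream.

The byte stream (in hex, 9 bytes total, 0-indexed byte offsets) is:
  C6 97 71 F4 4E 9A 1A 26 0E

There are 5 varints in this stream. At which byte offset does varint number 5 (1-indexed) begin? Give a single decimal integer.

Answer: 8

Derivation:
  byte[0]=0xC6 cont=1 payload=0x46=70: acc |= 70<<0 -> acc=70 shift=7
  byte[1]=0x97 cont=1 payload=0x17=23: acc |= 23<<7 -> acc=3014 shift=14
  byte[2]=0x71 cont=0 payload=0x71=113: acc |= 113<<14 -> acc=1854406 shift=21 [end]
Varint 1: bytes[0:3] = C6 97 71 -> value 1854406 (3 byte(s))
  byte[3]=0xF4 cont=1 payload=0x74=116: acc |= 116<<0 -> acc=116 shift=7
  byte[4]=0x4E cont=0 payload=0x4E=78: acc |= 78<<7 -> acc=10100 shift=14 [end]
Varint 2: bytes[3:5] = F4 4E -> value 10100 (2 byte(s))
  byte[5]=0x9A cont=1 payload=0x1A=26: acc |= 26<<0 -> acc=26 shift=7
  byte[6]=0x1A cont=0 payload=0x1A=26: acc |= 26<<7 -> acc=3354 shift=14 [end]
Varint 3: bytes[5:7] = 9A 1A -> value 3354 (2 byte(s))
  byte[7]=0x26 cont=0 payload=0x26=38: acc |= 38<<0 -> acc=38 shift=7 [end]
Varint 4: bytes[7:8] = 26 -> value 38 (1 byte(s))
  byte[8]=0x0E cont=0 payload=0x0E=14: acc |= 14<<0 -> acc=14 shift=7 [end]
Varint 5: bytes[8:9] = 0E -> value 14 (1 byte(s))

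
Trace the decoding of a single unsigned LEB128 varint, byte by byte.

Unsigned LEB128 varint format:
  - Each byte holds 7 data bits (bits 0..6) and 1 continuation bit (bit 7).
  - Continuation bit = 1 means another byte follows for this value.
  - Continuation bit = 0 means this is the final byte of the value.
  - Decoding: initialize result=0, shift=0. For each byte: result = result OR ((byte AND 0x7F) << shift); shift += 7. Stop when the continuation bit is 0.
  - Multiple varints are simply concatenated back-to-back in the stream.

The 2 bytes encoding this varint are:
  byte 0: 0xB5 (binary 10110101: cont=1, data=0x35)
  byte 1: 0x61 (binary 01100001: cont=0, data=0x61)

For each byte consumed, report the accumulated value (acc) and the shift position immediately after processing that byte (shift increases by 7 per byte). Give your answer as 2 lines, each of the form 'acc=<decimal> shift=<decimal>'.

byte 0=0xB5: payload=0x35=53, contrib = 53<<0 = 53; acc -> 53, shift -> 7
byte 1=0x61: payload=0x61=97, contrib = 97<<7 = 12416; acc -> 12469, shift -> 14

Answer: acc=53 shift=7
acc=12469 shift=14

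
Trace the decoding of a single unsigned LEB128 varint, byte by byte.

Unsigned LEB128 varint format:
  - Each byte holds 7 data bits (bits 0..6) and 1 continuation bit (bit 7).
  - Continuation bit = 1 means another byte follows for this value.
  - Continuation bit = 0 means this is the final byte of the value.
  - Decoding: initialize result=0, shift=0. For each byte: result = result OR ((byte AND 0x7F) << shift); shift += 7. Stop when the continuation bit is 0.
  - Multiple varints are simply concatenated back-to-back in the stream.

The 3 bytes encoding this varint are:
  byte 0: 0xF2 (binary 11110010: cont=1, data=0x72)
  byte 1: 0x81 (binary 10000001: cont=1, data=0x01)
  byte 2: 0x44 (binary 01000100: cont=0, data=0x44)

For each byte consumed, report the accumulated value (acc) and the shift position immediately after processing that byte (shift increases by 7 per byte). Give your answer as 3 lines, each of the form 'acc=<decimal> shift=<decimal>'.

byte 0=0xF2: payload=0x72=114, contrib = 114<<0 = 114; acc -> 114, shift -> 7
byte 1=0x81: payload=0x01=1, contrib = 1<<7 = 128; acc -> 242, shift -> 14
byte 2=0x44: payload=0x44=68, contrib = 68<<14 = 1114112; acc -> 1114354, shift -> 21

Answer: acc=114 shift=7
acc=242 shift=14
acc=1114354 shift=21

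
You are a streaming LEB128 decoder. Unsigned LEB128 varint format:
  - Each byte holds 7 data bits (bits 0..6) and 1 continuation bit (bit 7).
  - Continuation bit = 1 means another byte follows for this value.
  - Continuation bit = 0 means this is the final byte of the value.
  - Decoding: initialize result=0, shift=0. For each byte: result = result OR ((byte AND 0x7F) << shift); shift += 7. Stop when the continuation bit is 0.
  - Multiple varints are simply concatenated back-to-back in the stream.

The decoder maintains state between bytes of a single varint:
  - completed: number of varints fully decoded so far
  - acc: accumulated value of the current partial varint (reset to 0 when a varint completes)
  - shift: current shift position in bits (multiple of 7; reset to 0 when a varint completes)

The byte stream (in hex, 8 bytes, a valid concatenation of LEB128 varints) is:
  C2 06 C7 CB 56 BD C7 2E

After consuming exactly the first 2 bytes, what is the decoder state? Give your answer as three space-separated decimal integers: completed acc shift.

byte[0]=0xC2 cont=1 payload=0x42: acc |= 66<<0 -> completed=0 acc=66 shift=7
byte[1]=0x06 cont=0 payload=0x06: varint #1 complete (value=834); reset -> completed=1 acc=0 shift=0

Answer: 1 0 0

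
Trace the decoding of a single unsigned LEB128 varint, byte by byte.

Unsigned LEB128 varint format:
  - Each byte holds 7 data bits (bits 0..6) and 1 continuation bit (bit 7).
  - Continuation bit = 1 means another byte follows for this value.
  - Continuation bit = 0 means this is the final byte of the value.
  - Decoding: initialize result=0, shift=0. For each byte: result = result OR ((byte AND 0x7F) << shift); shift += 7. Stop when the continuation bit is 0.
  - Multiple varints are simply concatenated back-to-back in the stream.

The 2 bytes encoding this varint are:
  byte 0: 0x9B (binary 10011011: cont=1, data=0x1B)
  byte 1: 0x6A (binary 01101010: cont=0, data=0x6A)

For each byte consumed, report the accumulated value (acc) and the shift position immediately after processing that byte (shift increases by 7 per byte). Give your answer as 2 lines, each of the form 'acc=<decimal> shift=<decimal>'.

byte 0=0x9B: payload=0x1B=27, contrib = 27<<0 = 27; acc -> 27, shift -> 7
byte 1=0x6A: payload=0x6A=106, contrib = 106<<7 = 13568; acc -> 13595, shift -> 14

Answer: acc=27 shift=7
acc=13595 shift=14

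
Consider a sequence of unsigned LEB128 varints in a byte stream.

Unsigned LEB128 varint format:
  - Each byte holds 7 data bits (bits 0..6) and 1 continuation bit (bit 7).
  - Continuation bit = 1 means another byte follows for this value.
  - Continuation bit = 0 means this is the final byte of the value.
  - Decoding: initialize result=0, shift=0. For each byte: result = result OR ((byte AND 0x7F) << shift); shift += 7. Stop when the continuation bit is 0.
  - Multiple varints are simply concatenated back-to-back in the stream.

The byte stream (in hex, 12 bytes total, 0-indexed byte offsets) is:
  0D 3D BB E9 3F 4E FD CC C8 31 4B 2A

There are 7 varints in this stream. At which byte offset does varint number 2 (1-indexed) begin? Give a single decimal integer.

  byte[0]=0x0D cont=0 payload=0x0D=13: acc |= 13<<0 -> acc=13 shift=7 [end]
Varint 1: bytes[0:1] = 0D -> value 13 (1 byte(s))
  byte[1]=0x3D cont=0 payload=0x3D=61: acc |= 61<<0 -> acc=61 shift=7 [end]
Varint 2: bytes[1:2] = 3D -> value 61 (1 byte(s))
  byte[2]=0xBB cont=1 payload=0x3B=59: acc |= 59<<0 -> acc=59 shift=7
  byte[3]=0xE9 cont=1 payload=0x69=105: acc |= 105<<7 -> acc=13499 shift=14
  byte[4]=0x3F cont=0 payload=0x3F=63: acc |= 63<<14 -> acc=1045691 shift=21 [end]
Varint 3: bytes[2:5] = BB E9 3F -> value 1045691 (3 byte(s))
  byte[5]=0x4E cont=0 payload=0x4E=78: acc |= 78<<0 -> acc=78 shift=7 [end]
Varint 4: bytes[5:6] = 4E -> value 78 (1 byte(s))
  byte[6]=0xFD cont=1 payload=0x7D=125: acc |= 125<<0 -> acc=125 shift=7
  byte[7]=0xCC cont=1 payload=0x4C=76: acc |= 76<<7 -> acc=9853 shift=14
  byte[8]=0xC8 cont=1 payload=0x48=72: acc |= 72<<14 -> acc=1189501 shift=21
  byte[9]=0x31 cont=0 payload=0x31=49: acc |= 49<<21 -> acc=103949949 shift=28 [end]
Varint 5: bytes[6:10] = FD CC C8 31 -> value 103949949 (4 byte(s))
  byte[10]=0x4B cont=0 payload=0x4B=75: acc |= 75<<0 -> acc=75 shift=7 [end]
Varint 6: bytes[10:11] = 4B -> value 75 (1 byte(s))
  byte[11]=0x2A cont=0 payload=0x2A=42: acc |= 42<<0 -> acc=42 shift=7 [end]
Varint 7: bytes[11:12] = 2A -> value 42 (1 byte(s))

Answer: 1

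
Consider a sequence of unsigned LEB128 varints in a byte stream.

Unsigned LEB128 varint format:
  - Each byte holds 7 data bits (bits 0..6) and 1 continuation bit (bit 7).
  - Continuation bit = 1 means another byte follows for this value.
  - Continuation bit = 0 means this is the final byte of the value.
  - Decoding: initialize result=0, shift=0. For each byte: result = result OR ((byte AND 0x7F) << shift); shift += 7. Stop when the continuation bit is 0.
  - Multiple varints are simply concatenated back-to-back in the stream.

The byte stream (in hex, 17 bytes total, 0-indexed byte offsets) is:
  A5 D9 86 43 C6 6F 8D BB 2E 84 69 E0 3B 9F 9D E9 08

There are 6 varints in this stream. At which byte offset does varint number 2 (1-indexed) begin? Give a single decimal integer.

  byte[0]=0xA5 cont=1 payload=0x25=37: acc |= 37<<0 -> acc=37 shift=7
  byte[1]=0xD9 cont=1 payload=0x59=89: acc |= 89<<7 -> acc=11429 shift=14
  byte[2]=0x86 cont=1 payload=0x06=6: acc |= 6<<14 -> acc=109733 shift=21
  byte[3]=0x43 cont=0 payload=0x43=67: acc |= 67<<21 -> acc=140618917 shift=28 [end]
Varint 1: bytes[0:4] = A5 D9 86 43 -> value 140618917 (4 byte(s))
  byte[4]=0xC6 cont=1 payload=0x46=70: acc |= 70<<0 -> acc=70 shift=7
  byte[5]=0x6F cont=0 payload=0x6F=111: acc |= 111<<7 -> acc=14278 shift=14 [end]
Varint 2: bytes[4:6] = C6 6F -> value 14278 (2 byte(s))
  byte[6]=0x8D cont=1 payload=0x0D=13: acc |= 13<<0 -> acc=13 shift=7
  byte[7]=0xBB cont=1 payload=0x3B=59: acc |= 59<<7 -> acc=7565 shift=14
  byte[8]=0x2E cont=0 payload=0x2E=46: acc |= 46<<14 -> acc=761229 shift=21 [end]
Varint 3: bytes[6:9] = 8D BB 2E -> value 761229 (3 byte(s))
  byte[9]=0x84 cont=1 payload=0x04=4: acc |= 4<<0 -> acc=4 shift=7
  byte[10]=0x69 cont=0 payload=0x69=105: acc |= 105<<7 -> acc=13444 shift=14 [end]
Varint 4: bytes[9:11] = 84 69 -> value 13444 (2 byte(s))
  byte[11]=0xE0 cont=1 payload=0x60=96: acc |= 96<<0 -> acc=96 shift=7
  byte[12]=0x3B cont=0 payload=0x3B=59: acc |= 59<<7 -> acc=7648 shift=14 [end]
Varint 5: bytes[11:13] = E0 3B -> value 7648 (2 byte(s))
  byte[13]=0x9F cont=1 payload=0x1F=31: acc |= 31<<0 -> acc=31 shift=7
  byte[14]=0x9D cont=1 payload=0x1D=29: acc |= 29<<7 -> acc=3743 shift=14
  byte[15]=0xE9 cont=1 payload=0x69=105: acc |= 105<<14 -> acc=1724063 shift=21
  byte[16]=0x08 cont=0 payload=0x08=8: acc |= 8<<21 -> acc=18501279 shift=28 [end]
Varint 6: bytes[13:17] = 9F 9D E9 08 -> value 18501279 (4 byte(s))

Answer: 4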